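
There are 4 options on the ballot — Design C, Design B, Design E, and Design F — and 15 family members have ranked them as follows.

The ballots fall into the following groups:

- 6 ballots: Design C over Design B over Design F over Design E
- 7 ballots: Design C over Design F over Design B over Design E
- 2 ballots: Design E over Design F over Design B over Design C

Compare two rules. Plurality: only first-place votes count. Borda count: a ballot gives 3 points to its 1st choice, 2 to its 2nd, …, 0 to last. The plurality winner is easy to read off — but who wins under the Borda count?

Design C

Plurality first-place counts: Design C 13, Design B 0, Design E 2, Design F 0 → Design C.
Borda totals: Design C 39, Design B 21, Design E 6, Design F 24 → Design C.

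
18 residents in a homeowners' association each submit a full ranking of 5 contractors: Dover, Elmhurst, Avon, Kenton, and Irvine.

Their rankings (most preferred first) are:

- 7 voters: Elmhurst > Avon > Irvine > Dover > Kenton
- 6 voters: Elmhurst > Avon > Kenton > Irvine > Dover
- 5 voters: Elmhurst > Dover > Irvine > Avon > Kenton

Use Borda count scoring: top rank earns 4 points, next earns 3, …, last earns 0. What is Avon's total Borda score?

Borda scores:
  Dover: 7·1 + 6·0 + 5·3 = 22
  Elmhurst: 7·4 + 6·4 + 5·4 = 72
  Avon: 7·3 + 6·3 + 5·1 = 44
  Kenton: 7·0 + 6·2 + 5·0 = 12
  Irvine: 7·2 + 6·1 + 5·2 = 30

44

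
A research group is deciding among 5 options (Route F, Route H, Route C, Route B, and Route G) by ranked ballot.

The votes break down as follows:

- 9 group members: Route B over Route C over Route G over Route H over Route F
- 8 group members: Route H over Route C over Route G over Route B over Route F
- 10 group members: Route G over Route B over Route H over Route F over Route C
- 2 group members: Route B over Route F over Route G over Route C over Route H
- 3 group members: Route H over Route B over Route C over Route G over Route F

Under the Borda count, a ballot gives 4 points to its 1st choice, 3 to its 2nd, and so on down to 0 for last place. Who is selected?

Borda scores:
  Route F: 9·0 + 8·0 + 10·1 + 2·3 + 3·0 = 16
  Route H: 9·1 + 8·4 + 10·2 + 2·0 + 3·4 = 73
  Route C: 9·3 + 8·3 + 10·0 + 2·1 + 3·2 = 59
  Route B: 9·4 + 8·1 + 10·3 + 2·4 + 3·3 = 91
  Route G: 9·2 + 8·2 + 10·4 + 2·2 + 3·1 = 81
Route B has the highest total.

Route B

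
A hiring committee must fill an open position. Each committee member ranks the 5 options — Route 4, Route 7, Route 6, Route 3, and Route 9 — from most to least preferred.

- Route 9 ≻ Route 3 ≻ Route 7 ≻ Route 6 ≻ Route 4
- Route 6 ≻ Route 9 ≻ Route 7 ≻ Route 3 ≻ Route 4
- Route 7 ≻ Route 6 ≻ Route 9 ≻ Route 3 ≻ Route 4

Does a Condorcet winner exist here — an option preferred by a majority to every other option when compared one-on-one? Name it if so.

None — there is no Condorcet winner

Head-to-head results (3 voters total):
Route 4 vs Route 7: Route 7 wins 3–0.
Route 4 vs Route 6: Route 6 wins 3–0.
Route 4 vs Route 3: Route 3 wins 3–0.
Route 4 vs Route 9: Route 9 wins 3–0.
Route 7 vs Route 6: Route 7 wins 2–1.
Route 7 vs Route 3: Route 7 wins 2–1.
Route 7 vs Route 9: Route 9 wins 2–1.
Route 6 vs Route 3: Route 6 wins 2–1.
Route 6 vs Route 9: Route 6 wins 2–1.
Route 3 vs Route 9: Route 9 wins 3–0.
No candidate beats all others: Route 7 beats Route 6 beats Route 9 beats Route 7, a majority cycle.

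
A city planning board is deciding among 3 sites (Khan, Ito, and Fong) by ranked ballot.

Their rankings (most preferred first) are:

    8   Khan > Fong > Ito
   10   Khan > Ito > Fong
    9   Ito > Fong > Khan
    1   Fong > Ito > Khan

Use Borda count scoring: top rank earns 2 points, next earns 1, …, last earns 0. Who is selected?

Khan

Borda scores:
  Khan: 8·2 + 10·2 + 9·0 + 0 = 36
  Ito: 8·0 + 10·1 + 9·2 + 1 = 29
  Fong: 8·1 + 10·0 + 9·1 + 2 = 19
Khan has the highest total.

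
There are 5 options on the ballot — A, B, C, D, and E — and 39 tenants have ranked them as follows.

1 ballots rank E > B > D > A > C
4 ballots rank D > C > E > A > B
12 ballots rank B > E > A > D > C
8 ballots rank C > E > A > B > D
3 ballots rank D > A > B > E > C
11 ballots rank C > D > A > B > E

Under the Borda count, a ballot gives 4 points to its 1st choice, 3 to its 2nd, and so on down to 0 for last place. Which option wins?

C

Borda scores:
  A: 1 + 4·1 + 12·2 + 8·2 + 3·3 + 11·2 = 76
  B: 3 + 4·0 + 12·4 + 8·1 + 3·2 + 11·1 = 76
  C: 0 + 4·3 + 12·0 + 8·4 + 3·0 + 11·4 = 88
  D: 2 + 4·4 + 12·1 + 8·0 + 3·4 + 11·3 = 75
  E: 4 + 4·2 + 12·3 + 8·3 + 3·1 + 11·0 = 75
C has the highest total.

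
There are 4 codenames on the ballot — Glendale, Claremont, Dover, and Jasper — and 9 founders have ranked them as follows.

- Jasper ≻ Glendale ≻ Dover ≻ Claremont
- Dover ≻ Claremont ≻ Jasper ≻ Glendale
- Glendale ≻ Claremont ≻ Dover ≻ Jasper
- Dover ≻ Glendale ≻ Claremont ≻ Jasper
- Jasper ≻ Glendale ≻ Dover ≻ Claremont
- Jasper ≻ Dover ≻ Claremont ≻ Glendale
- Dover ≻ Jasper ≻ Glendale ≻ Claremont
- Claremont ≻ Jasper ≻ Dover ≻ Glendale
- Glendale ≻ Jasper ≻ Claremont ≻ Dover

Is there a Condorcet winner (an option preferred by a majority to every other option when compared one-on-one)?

Yes

Head-to-head results (9 voters total):
Glendale vs Claremont: Glendale wins 6–3.
Glendale vs Dover: Dover wins 5–4.
Glendale vs Jasper: Jasper wins 6–3.
Claremont vs Dover: Dover wins 6–3.
Claremont vs Jasper: Jasper wins 5–4.
Dover vs Jasper: Jasper wins 5–4.
Jasper beats each rival — Glendale (6–3), Claremont (5–4), Dover (5–4) — so Jasper is the Condorcet winner.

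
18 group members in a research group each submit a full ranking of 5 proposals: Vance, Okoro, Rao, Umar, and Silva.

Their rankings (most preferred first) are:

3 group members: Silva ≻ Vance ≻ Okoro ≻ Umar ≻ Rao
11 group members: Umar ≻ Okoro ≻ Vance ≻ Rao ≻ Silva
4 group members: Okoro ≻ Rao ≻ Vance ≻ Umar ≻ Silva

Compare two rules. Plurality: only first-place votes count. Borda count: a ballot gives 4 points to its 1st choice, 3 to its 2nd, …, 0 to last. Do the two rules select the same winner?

No

Plurality first-place counts: Vance 0, Okoro 4, Rao 0, Umar 11, Silva 3 → Umar.
Borda totals: Vance 39, Okoro 55, Rao 23, Umar 51, Silva 12 → Okoro.
The two rules disagree: plurality picks Umar, Borda picks Okoro.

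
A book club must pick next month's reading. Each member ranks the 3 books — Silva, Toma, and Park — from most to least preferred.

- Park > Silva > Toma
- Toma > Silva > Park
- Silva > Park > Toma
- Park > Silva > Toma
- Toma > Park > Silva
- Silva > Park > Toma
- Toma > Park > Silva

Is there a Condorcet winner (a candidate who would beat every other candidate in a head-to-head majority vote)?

Head-to-head results (7 voters total):
Silva vs Toma: Silva wins 4–3.
Silva vs Park: Park wins 4–3.
Toma vs Park: Park wins 4–3.
Park beats each rival — Silva (4–3), Toma (4–3) — so Park is the Condorcet winner.

Yes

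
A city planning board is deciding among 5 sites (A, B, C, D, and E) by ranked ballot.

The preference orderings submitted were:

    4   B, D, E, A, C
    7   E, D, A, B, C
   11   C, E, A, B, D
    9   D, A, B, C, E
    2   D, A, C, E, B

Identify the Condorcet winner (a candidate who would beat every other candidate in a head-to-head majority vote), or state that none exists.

No Condorcet winner

Head-to-head results (33 voters total):
A vs B: A wins 29–4.
A vs C: A wins 22–11.
A vs D: D wins 22–11.
A vs E: E wins 22–11.
B vs C: B wins 20–13.
B vs D: D wins 18–15.
B vs E: E wins 20–13.
C vs D: D wins 22–11.
C vs E: C wins 22–11.
D vs E: E wins 18–15.
No candidate beats all others: A beats C beats E beats A, a majority cycle.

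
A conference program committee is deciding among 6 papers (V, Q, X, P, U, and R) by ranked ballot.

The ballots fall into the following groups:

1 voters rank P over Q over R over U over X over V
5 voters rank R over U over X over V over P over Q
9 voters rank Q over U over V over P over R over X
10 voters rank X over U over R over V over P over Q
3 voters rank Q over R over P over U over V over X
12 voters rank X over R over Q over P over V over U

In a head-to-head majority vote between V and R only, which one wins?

Ballots ranking V above R: 9.
Ballots ranking R above V: 1+5+10+3+12 = 31.
R wins the head-to-head, 31–9.

R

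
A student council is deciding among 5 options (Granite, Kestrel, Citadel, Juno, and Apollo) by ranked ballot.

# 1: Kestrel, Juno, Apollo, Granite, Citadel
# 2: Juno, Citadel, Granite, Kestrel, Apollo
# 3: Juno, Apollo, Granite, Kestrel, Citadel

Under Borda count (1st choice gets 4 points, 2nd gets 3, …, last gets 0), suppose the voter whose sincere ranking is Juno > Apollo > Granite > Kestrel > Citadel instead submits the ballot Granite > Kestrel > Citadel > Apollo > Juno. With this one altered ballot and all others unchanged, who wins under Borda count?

Kestrel

Borda totals with the altered ballot: Granite 7, Kestrel 8, Citadel 5, Juno 7, Apollo 3.
The switch changes the winner from Juno to Kestrel.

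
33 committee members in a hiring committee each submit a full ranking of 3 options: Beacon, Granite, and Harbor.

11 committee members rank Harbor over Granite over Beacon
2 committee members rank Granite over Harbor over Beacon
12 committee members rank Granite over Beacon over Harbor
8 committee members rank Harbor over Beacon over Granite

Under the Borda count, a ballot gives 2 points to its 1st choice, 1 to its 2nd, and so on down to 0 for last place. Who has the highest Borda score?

Borda scores:
  Beacon: 11·0 + 2·0 + 12·1 + 8·1 = 20
  Granite: 11·1 + 2·2 + 12·2 + 8·0 = 39
  Harbor: 11·2 + 2·1 + 12·0 + 8·2 = 40
Harbor has the highest total.

Harbor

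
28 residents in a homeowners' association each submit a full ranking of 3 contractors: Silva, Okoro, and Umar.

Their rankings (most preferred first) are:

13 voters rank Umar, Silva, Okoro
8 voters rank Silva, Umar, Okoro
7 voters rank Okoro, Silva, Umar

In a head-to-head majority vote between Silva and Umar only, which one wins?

Ballots ranking Silva above Umar: 8+7 = 15.
Ballots ranking Umar above Silva: 13.
Silva wins the head-to-head, 15–13.

Silva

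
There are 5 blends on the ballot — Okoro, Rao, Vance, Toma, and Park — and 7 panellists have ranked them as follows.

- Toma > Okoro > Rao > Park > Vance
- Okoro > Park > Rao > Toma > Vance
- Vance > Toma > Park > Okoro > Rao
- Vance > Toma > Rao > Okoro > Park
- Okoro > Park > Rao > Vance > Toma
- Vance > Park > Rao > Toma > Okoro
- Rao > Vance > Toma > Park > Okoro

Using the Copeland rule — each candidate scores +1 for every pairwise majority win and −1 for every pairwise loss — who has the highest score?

Pairwise results:
  Okoro vs Rao: Okoro wins 4–3.
  Okoro vs Vance: Vance wins 4–3.
  Okoro vs Toma: Toma wins 5–2.
  Okoro vs Park: Okoro wins 4–3.
  Rao vs Vance: Rao wins 4–3.
  Rao vs Toma: Rao wins 4–3.
  Rao vs Park: Park wins 4–3.
  Vance vs Toma: Vance wins 5–2.
  Vance vs Park: Vance wins 4–3.
  Toma vs Park: Toma wins 4–3.
Copeland scores (wins − losses):
  Okoro: 2 − 2 = 0
  Rao: 2 − 2 = 0
  Vance: 3 − 1 = 2
  Toma: 2 − 2 = 0
  Park: 1 − 3 = -2
Vance has the best Copeland score.

Vance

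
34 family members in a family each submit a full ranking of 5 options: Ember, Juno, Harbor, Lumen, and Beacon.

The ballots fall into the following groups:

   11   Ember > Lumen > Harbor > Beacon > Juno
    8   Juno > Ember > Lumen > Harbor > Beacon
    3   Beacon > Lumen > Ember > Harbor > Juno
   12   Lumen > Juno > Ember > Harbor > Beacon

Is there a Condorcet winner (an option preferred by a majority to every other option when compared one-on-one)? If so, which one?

No Condorcet winner

Head-to-head results (34 voters total):
Ember vs Juno: Juno wins 20–14.
Ember vs Harbor: Ember wins 34–0.
Ember vs Lumen: Ember wins 19–15.
Ember vs Beacon: Ember wins 31–3.
Juno vs Harbor: Juno wins 20–14.
Juno vs Lumen: Lumen wins 26–8.
Juno vs Beacon: Juno wins 20–14.
Harbor vs Lumen: Lumen wins 34–0.
Harbor vs Beacon: Harbor wins 31–3.
Lumen vs Beacon: Lumen wins 31–3.
No candidate beats all others: Ember beats Lumen beats Juno beats Ember, a majority cycle.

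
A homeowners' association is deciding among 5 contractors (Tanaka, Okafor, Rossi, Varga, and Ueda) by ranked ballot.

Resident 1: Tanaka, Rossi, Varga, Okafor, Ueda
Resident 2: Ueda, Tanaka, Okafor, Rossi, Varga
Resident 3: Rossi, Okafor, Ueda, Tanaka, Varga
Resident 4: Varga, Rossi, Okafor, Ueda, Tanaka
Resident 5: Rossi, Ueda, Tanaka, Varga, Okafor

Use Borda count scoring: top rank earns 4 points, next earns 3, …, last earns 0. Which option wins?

Rossi

Borda scores:
  Tanaka: 4 + 3 + 1 + 0 + 2 = 10
  Okafor: 1 + 2 + 3 + 2 + 0 = 8
  Rossi: 3 + 1 + 4 + 3 + 4 = 15
  Varga: 2 + 0 + 0 + 4 + 1 = 7
  Ueda: 0 + 4 + 2 + 1 + 3 = 10
Rossi has the highest total.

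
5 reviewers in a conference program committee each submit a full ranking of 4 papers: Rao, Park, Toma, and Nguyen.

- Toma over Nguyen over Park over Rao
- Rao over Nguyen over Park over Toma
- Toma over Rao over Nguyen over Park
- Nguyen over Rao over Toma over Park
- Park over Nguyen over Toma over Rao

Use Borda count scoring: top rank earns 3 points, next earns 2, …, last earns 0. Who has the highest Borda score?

Nguyen

Borda scores:
  Rao: 0 + 3 + 2 + 2 + 0 = 7
  Park: 1 + 1 + 0 + 0 + 3 = 5
  Toma: 3 + 0 + 3 + 1 + 1 = 8
  Nguyen: 2 + 2 + 1 + 3 + 2 = 10
Nguyen has the highest total.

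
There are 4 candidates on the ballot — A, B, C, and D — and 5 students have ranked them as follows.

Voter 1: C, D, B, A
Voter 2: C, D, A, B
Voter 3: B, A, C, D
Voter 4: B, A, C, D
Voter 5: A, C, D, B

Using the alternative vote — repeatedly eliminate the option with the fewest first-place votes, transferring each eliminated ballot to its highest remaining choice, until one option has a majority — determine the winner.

C

Round 1: B 2, C 2, A 1, D 0. D has the fewest and is eliminated.
Round 2: B 2, C 2, A 1. A has the fewest and is eliminated.
Round 3: C 3, B 2. C has a majority.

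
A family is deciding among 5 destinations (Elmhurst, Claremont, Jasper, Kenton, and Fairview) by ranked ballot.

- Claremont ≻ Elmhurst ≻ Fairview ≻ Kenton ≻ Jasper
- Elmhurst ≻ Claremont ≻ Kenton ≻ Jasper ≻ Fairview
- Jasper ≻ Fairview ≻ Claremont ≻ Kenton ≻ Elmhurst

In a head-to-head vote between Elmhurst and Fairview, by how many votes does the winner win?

Ballots ranking Elmhurst above Fairview: 2.
Ballots ranking Fairview above Elmhurst: 1.
Elmhurst wins 2–1, a margin of 1.

1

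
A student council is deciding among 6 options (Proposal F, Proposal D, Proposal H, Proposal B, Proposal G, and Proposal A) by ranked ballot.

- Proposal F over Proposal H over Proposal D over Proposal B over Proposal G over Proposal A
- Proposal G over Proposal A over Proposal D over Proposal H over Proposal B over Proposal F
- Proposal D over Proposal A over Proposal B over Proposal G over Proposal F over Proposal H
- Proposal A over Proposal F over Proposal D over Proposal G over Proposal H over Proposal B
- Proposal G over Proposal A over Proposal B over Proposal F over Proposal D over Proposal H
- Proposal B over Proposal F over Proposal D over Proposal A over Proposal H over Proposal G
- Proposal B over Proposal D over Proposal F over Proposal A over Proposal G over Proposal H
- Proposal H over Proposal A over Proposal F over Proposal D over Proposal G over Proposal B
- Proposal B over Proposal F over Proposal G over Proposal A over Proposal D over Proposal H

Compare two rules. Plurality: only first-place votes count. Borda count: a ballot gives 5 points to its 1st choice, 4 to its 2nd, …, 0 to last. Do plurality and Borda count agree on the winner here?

No

Plurality first-place counts: Proposal F 1, Proposal D 1, Proposal H 1, Proposal B 3, Proposal G 2, Proposal A 1 → Proposal B.
Borda totals: Proposal F 26, Proposal D 25, Proposal H 13, Proposal B 24, Proposal G 20, Proposal A 27 → Proposal A.
The two rules disagree: plurality picks Proposal B, Borda picks Proposal A.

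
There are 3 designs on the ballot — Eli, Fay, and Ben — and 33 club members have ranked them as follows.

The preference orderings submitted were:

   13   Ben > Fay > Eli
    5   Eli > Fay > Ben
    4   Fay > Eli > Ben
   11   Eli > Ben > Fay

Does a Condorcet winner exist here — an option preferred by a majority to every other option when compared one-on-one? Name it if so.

There is no Condorcet winner

Head-to-head results (33 voters total):
Eli vs Fay: Fay wins 17–16.
Eli vs Ben: Eli wins 20–13.
Fay vs Ben: Ben wins 24–9.
No candidate beats all others: Eli beats Ben beats Fay beats Eli, a majority cycle.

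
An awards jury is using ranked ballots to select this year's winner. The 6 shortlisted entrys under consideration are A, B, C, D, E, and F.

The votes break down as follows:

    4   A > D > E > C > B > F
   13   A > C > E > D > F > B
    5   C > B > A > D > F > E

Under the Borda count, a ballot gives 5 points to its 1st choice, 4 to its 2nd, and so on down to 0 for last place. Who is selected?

A

Borda scores:
  A: 4·5 + 13·5 + 5·3 = 100
  B: 4·1 + 13·0 + 5·4 = 24
  C: 4·2 + 13·4 + 5·5 = 85
  D: 4·4 + 13·2 + 5·2 = 52
  E: 4·3 + 13·3 + 5·0 = 51
  F: 4·0 + 13·1 + 5·1 = 18
A has the highest total.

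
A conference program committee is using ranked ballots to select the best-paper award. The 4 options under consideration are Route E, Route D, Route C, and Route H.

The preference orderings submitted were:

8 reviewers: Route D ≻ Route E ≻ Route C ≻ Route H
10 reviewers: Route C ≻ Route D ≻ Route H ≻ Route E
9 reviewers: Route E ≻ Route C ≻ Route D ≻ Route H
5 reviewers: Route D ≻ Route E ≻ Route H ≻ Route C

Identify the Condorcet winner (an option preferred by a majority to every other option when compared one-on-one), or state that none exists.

Head-to-head results (32 voters total):
Route E vs Route D: Route D wins 23–9.
Route E vs Route C: Route E wins 22–10.
Route E vs Route H: Route E wins 22–10.
Route D vs Route C: Route C wins 19–13.
Route D vs Route H: Route D wins 32–0.
Route C vs Route H: Route C wins 27–5.
No candidate beats all others: Route E beats Route C beats Route D beats Route E, a majority cycle.

There is no Condorcet winner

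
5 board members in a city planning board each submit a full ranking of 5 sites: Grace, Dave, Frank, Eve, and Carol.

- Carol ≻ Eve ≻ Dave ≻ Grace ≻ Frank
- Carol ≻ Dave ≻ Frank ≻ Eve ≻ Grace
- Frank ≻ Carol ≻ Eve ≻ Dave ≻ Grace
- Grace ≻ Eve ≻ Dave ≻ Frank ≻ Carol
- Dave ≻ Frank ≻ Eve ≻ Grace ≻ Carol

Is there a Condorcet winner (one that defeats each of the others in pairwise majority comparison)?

No

Head-to-head results (5 voters total):
Grace vs Dave: Dave wins 4–1.
Grace vs Frank: Frank wins 3–2.
Grace vs Eve: Eve wins 4–1.
Grace vs Carol: Carol wins 3–2.
Dave vs Frank: Dave wins 4–1.
Dave vs Eve: Eve wins 3–2.
Dave vs Carol: Carol wins 3–2.
Frank vs Eve: Frank wins 3–2.
Frank vs Carol: Frank wins 3–2.
Eve vs Carol: Carol wins 3–2.
No candidate beats all others: Dave beats Frank beats Eve beats Dave, a majority cycle.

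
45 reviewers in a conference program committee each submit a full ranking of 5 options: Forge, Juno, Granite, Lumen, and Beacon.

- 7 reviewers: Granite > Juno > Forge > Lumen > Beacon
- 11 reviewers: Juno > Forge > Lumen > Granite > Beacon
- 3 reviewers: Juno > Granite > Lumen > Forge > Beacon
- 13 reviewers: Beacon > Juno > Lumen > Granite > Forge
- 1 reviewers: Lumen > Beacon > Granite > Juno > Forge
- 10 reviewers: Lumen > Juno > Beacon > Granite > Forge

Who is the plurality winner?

Juno

First-place vote totals:
  Forge: 0
  Juno: 14
  Granite: 7
  Lumen: 11
  Beacon: 13
Juno has the most first-place votes.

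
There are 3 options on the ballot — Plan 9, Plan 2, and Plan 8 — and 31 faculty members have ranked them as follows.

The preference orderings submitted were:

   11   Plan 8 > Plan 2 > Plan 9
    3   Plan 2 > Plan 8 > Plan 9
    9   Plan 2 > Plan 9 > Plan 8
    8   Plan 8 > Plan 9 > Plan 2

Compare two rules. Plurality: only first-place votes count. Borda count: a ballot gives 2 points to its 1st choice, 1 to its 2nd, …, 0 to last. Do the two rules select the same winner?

Yes

Plurality first-place counts: Plan 9 0, Plan 2 12, Plan 8 19 → Plan 8.
Borda totals: Plan 9 17, Plan 2 35, Plan 8 41 → Plan 8.
The two rules agree on Plan 8.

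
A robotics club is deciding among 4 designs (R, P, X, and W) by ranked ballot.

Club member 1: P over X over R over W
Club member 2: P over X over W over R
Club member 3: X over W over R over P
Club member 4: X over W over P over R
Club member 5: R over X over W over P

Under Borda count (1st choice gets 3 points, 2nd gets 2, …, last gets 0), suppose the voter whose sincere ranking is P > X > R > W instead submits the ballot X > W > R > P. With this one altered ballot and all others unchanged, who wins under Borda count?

Borda totals with the altered ballot: R 5, P 4, X 13, W 8.
The winner is unchanged: still X.

X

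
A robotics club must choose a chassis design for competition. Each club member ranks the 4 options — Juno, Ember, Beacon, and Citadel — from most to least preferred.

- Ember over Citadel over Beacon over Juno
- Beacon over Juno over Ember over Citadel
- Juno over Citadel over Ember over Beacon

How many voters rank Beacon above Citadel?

Ballots ranking Beacon above Citadel: 1.
Ballots ranking Citadel above Beacon: 2.
So 1 of 3 voters prefer Beacon to Citadel.

1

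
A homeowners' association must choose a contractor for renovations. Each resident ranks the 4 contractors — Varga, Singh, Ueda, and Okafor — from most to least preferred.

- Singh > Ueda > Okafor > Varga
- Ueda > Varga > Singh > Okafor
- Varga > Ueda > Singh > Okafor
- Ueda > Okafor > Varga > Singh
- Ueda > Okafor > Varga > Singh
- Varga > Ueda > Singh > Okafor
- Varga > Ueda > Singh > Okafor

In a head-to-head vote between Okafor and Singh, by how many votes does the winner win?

3

Ballots ranking Okafor above Singh: 2.
Ballots ranking Singh above Okafor: 5.
Singh wins 5–2, a margin of 3.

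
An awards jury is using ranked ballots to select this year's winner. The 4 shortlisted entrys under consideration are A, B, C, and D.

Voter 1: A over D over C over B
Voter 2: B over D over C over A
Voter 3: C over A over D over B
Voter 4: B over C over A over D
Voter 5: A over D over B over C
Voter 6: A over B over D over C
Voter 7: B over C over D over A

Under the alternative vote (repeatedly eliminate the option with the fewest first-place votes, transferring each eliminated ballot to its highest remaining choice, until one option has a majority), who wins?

Round 1: A 3, B 3, C 1, D 0. D has the fewest and is eliminated.
Round 2: A 3, B 3, C 1. C has the fewest and is eliminated.
Round 3: A 4, B 3. A has a majority.

A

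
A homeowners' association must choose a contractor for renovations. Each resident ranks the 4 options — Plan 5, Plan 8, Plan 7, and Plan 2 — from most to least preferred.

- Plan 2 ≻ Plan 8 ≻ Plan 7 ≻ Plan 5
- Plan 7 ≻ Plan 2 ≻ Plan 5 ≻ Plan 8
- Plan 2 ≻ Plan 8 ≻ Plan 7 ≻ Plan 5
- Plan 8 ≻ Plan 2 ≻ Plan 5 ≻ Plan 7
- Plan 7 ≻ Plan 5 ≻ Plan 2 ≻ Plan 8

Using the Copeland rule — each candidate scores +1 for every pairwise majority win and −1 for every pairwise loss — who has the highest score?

Plan 2

Pairwise results:
  Plan 5 vs Plan 8: Plan 8 wins 3–2.
  Plan 5 vs Plan 7: Plan 7 wins 4–1.
  Plan 5 vs Plan 2: Plan 2 wins 4–1.
  Plan 8 vs Plan 7: Plan 8 wins 3–2.
  Plan 8 vs Plan 2: Plan 2 wins 4–1.
  Plan 7 vs Plan 2: Plan 2 wins 3–2.
Copeland scores (wins − losses):
  Plan 5: 0 − 3 = -3
  Plan 8: 2 − 1 = 1
  Plan 7: 1 − 2 = -1
  Plan 2: 3 − 0 = 3
Plan 2 has the best Copeland score.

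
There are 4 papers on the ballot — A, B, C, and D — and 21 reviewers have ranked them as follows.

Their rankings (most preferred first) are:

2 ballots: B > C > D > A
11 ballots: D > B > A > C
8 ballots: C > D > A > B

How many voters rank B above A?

13

Ballots ranking B above A: 2+11 = 13.
Ballots ranking A above B: 8.
So 13 of 21 voters prefer B to A.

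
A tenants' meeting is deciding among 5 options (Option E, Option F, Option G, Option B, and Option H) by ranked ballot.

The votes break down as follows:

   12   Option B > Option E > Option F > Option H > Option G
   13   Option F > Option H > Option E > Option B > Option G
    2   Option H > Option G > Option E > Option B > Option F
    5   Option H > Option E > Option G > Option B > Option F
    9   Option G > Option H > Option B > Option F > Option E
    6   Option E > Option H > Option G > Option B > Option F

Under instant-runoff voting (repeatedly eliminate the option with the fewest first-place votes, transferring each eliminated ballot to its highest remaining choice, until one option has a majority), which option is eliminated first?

Round 1: Option F 13, Option B 12, Option G 9, Option H 7, Option E 6. Option E has the fewest and is eliminated.
Round 2: Option F 13, Option H 13, Option B 12, Option G 9. Option G has the fewest and is eliminated.
Round 3: Option H 22, Option F 13, Option B 12. Option B has the fewest and is eliminated.
Round 4: Option F 25, Option H 22. Option F has a majority.

Option E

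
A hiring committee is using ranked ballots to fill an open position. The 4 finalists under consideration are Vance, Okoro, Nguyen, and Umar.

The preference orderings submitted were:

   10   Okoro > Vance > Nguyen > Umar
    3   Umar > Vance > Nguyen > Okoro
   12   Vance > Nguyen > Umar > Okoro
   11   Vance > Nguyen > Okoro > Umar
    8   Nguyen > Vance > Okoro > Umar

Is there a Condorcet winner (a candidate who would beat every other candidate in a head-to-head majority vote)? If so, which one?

Head-to-head results (44 voters total):
Vance vs Okoro: Vance wins 34–10.
Vance vs Nguyen: Vance wins 36–8.
Vance vs Umar: Vance wins 41–3.
Okoro vs Nguyen: Nguyen wins 34–10.
Okoro vs Umar: Okoro wins 29–15.
Nguyen vs Umar: Nguyen wins 41–3.
Vance beats each rival — Okoro (34–10), Nguyen (36–8), Umar (41–3) — so Vance is the Condorcet winner.

Vance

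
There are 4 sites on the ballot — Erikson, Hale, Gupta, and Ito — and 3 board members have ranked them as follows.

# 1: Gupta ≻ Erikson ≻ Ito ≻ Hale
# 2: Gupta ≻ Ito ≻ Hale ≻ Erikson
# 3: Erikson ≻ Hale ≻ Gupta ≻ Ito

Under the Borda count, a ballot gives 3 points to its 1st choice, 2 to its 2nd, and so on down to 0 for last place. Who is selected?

Borda scores:
  Erikson: 2 + 0 + 3 = 5
  Hale: 0 + 1 + 2 = 3
  Gupta: 3 + 3 + 1 = 7
  Ito: 1 + 2 + 0 = 3
Gupta has the highest total.

Gupta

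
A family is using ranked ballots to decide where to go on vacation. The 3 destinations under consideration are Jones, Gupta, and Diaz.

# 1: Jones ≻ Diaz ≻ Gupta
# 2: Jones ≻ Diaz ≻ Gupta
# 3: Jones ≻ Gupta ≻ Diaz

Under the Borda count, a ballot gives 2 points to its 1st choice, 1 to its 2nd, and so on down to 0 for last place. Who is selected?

Jones

Borda scores:
  Jones: 2 + 2 + 2 = 6
  Gupta: 0 + 0 + 1 = 1
  Diaz: 1 + 1 + 0 = 2
Jones has the highest total.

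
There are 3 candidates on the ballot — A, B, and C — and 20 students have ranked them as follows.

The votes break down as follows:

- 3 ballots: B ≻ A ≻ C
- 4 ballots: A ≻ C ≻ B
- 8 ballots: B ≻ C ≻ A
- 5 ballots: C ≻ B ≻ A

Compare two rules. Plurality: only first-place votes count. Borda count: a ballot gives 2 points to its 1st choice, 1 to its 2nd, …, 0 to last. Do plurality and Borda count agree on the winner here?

Plurality first-place counts: A 4, B 11, C 5 → B.
Borda totals: A 11, B 27, C 22 → B.
The two rules agree on B.

Yes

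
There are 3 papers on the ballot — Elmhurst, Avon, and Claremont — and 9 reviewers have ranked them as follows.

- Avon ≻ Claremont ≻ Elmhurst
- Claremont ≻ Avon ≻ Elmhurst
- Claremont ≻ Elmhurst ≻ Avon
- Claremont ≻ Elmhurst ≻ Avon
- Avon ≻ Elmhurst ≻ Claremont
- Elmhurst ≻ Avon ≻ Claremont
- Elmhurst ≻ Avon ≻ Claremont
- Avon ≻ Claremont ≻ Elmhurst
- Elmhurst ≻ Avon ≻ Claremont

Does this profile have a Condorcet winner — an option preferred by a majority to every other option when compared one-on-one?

No

Head-to-head results (9 voters total):
Elmhurst vs Avon: Elmhurst wins 5–4.
Elmhurst vs Claremont: Claremont wins 5–4.
Avon vs Claremont: Avon wins 6–3.
No candidate beats all others: Elmhurst beats Avon beats Claremont beats Elmhurst, a majority cycle.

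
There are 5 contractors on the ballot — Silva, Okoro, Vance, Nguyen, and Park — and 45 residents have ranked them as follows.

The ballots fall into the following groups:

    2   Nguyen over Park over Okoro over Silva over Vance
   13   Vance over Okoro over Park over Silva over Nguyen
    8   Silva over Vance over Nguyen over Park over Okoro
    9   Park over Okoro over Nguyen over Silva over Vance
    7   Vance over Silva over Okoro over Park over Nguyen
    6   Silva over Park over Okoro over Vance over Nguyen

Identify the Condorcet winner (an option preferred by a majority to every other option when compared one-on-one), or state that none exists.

Head-to-head results (45 voters total):
Silva vs Okoro: Okoro wins 24–21.
Silva vs Vance: Silva wins 25–20.
Silva vs Nguyen: Silva wins 34–11.
Silva vs Park: Park wins 24–21.
Okoro vs Vance: Vance wins 28–17.
Okoro vs Nguyen: Okoro wins 35–10.
Okoro vs Park: Park wins 25–20.
Vance vs Nguyen: Vance wins 34–11.
Vance vs Park: Vance wins 28–17.
Nguyen vs Park: Park wins 35–10.
No candidate beats all others: Silva beats Vance beats Okoro beats Silva, a majority cycle.

No Condorcet winner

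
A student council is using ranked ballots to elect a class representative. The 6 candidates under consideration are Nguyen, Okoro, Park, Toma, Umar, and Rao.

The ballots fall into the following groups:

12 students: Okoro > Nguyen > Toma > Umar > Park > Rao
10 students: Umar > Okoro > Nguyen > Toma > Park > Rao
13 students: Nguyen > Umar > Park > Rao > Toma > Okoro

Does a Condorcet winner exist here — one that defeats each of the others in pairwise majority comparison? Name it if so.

Head-to-head results (35 voters total):
Nguyen vs Okoro: Okoro wins 22–13.
Nguyen vs Park: Nguyen wins 35–0.
Nguyen vs Toma: Nguyen wins 35–0.
Nguyen vs Umar: Nguyen wins 25–10.
Nguyen vs Rao: Nguyen wins 35–0.
Okoro vs Park: Okoro wins 22–13.
Okoro vs Toma: Okoro wins 22–13.
Okoro vs Umar: Umar wins 23–12.
Okoro vs Rao: Okoro wins 22–13.
Park vs Toma: Toma wins 22–13.
Park vs Umar: Umar wins 35–0.
Park vs Rao: Park wins 35–0.
Toma vs Umar: Umar wins 23–12.
Toma vs Rao: Toma wins 22–13.
Umar vs Rao: Umar wins 35–0.
No candidate beats all others: Nguyen beats Umar beats Okoro beats Nguyen, a majority cycle.

None — there is no Condorcet winner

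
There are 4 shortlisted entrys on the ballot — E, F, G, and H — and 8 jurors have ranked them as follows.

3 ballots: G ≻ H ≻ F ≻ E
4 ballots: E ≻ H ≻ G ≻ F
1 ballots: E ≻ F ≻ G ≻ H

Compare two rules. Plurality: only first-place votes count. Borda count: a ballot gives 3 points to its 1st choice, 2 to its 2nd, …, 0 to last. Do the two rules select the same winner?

Yes

Plurality first-place counts: E 5, F 0, G 3, H 0 → E.
Borda totals: E 15, F 5, G 14, H 14 → E.
The two rules agree on E.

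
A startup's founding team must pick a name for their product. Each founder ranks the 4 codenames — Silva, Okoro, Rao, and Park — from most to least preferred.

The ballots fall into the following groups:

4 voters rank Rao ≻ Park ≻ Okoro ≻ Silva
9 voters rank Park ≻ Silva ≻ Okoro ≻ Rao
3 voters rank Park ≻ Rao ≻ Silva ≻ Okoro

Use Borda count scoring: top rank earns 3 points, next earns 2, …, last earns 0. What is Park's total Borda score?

Borda scores:
  Silva: 4·0 + 9·2 + 3·1 = 21
  Okoro: 4·1 + 9·1 + 3·0 = 13
  Rao: 4·3 + 9·0 + 3·2 = 18
  Park: 4·2 + 9·3 + 3·3 = 44

44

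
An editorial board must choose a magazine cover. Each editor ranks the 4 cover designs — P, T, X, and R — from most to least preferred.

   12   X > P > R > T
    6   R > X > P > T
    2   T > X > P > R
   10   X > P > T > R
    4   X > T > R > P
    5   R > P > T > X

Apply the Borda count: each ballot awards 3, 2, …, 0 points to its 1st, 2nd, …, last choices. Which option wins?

X

Borda scores:
  P: 12·2 + 6·1 + 2·1 + 10·2 + 4·0 + 5·2 = 62
  T: 12·0 + 6·0 + 2·3 + 10·1 + 4·2 + 5·1 = 29
  X: 12·3 + 6·2 + 2·2 + 10·3 + 4·3 + 5·0 = 94
  R: 12·1 + 6·3 + 2·0 + 10·0 + 4·1 + 5·3 = 49
X has the highest total.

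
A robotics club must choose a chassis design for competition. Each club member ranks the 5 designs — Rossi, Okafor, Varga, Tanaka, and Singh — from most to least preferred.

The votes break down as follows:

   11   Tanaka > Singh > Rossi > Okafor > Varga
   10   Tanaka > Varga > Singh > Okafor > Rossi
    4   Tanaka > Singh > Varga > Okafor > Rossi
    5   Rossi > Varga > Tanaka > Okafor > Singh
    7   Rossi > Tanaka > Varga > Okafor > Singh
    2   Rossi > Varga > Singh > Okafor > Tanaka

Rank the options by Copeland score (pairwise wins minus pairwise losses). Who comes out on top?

Tanaka

Pairwise results:
  Rossi vs Okafor: Rossi wins 25–14.
  Rossi vs Varga: Rossi wins 25–14.
  Rossi vs Tanaka: Tanaka wins 25–14.
  Rossi vs Singh: Singh wins 25–14.
  Okafor vs Varga: Varga wins 28–11.
  Okafor vs Tanaka: Tanaka wins 37–2.
  Okafor vs Singh: Singh wins 27–12.
  Varga vs Tanaka: Tanaka wins 32–7.
  Varga vs Singh: Varga wins 24–15.
  Tanaka vs Singh: Tanaka wins 37–2.
Copeland scores (wins − losses):
  Rossi: 2 − 2 = 0
  Okafor: 0 − 4 = -4
  Varga: 2 − 2 = 0
  Tanaka: 4 − 0 = 4
  Singh: 2 − 2 = 0
Tanaka has the best Copeland score.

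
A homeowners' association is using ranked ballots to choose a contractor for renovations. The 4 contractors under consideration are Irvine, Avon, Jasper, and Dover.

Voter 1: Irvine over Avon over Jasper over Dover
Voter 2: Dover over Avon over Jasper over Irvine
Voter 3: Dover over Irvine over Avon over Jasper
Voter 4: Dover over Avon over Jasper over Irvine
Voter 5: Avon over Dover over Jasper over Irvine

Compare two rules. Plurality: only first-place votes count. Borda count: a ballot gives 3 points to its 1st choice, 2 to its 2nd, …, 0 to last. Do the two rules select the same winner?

Yes

Plurality first-place counts: Irvine 1, Avon 1, Jasper 0, Dover 3 → Dover.
Borda totals: Irvine 5, Avon 10, Jasper 4, Dover 11 → Dover.
The two rules agree on Dover.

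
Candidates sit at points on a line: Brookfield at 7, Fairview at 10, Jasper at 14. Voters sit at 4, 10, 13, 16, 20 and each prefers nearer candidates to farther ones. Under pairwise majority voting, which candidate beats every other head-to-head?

With single-peaked preferences on a line, the Condorcet winner is the candidate closest to the median voter.
The median voter (position 13) is closest to Jasper at 14.
Check: Jasper vs Fairview — voters closer to Jasper: 3 of 5.

Jasper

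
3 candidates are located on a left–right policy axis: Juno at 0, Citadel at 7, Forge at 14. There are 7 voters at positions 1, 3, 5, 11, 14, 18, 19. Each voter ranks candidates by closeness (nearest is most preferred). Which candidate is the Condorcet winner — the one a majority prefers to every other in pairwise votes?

Forge

With single-peaked preferences on a line, the Condorcet winner is the candidate closest to the median voter.
The median voter (position 11) is closest to Forge at 14.
Check: Forge vs Juno — voters closer to Forge: 4 of 7.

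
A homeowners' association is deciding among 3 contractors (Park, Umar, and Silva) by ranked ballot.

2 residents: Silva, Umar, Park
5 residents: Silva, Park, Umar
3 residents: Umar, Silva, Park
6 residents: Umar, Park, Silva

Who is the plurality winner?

Umar

First-place vote totals:
  Park: 0
  Umar: 9
  Silva: 7
Umar has the most first-place votes.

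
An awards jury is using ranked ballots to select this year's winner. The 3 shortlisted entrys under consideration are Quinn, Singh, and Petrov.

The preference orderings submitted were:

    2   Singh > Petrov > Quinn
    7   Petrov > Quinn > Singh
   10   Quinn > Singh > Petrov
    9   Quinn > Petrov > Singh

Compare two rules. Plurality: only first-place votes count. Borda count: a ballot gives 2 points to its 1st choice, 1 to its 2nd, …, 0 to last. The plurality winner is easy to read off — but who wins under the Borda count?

Quinn

Plurality first-place counts: Quinn 19, Singh 2, Petrov 7 → Quinn.
Borda totals: Quinn 45, Singh 14, Petrov 25 → Quinn.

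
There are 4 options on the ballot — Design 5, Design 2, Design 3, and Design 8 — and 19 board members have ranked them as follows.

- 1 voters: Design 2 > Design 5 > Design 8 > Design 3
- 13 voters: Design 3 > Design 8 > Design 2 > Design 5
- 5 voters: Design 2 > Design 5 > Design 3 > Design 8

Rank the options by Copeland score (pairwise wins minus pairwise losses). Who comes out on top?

Design 3

Pairwise results:
  Design 5 vs Design 2: Design 2 wins 19–0.
  Design 5 vs Design 3: Design 3 wins 13–6.
  Design 5 vs Design 8: Design 8 wins 13–6.
  Design 2 vs Design 3: Design 3 wins 13–6.
  Design 2 vs Design 8: Design 8 wins 13–6.
  Design 3 vs Design 8: Design 3 wins 18–1.
Copeland scores (wins − losses):
  Design 5: 0 − 3 = -3
  Design 2: 1 − 2 = -1
  Design 3: 3 − 0 = 3
  Design 8: 2 − 1 = 1
Design 3 has the best Copeland score.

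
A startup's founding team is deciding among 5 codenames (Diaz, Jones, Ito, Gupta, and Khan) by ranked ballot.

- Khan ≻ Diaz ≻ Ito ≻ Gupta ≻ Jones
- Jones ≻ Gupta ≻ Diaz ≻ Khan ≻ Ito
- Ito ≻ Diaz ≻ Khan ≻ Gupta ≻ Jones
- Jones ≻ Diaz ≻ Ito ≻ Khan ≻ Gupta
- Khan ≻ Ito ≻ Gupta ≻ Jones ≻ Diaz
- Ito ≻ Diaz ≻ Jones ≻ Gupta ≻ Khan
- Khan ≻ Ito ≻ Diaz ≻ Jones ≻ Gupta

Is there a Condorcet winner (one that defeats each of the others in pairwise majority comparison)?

Head-to-head results (7 voters total):
Diaz vs Jones: Diaz wins 4–3.
Diaz vs Ito: Ito wins 4–3.
Diaz vs Gupta: Diaz wins 5–2.
Diaz vs Khan: Diaz wins 4–3.
Jones vs Ito: Ito wins 5–2.
Jones vs Gupta: Jones wins 4–3.
Jones vs Khan: Khan wins 4–3.
Ito vs Gupta: Ito wins 6–1.
Ito vs Khan: Khan wins 4–3.
Gupta vs Khan: Khan wins 5–2.
No candidate beats all others: Diaz beats Khan beats Ito beats Diaz, a majority cycle.

No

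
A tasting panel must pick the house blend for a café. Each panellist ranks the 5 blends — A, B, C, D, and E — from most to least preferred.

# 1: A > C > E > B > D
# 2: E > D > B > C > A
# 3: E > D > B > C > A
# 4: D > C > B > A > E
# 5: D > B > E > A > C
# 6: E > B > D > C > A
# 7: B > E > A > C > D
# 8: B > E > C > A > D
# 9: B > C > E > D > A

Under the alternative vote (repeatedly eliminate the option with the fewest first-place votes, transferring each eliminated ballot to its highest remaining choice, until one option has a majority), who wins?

B

Round 1: B 3, E 3, D 2, A 1, C 0. C has the fewest and is eliminated.
Round 2: B 3, E 3, D 2, A 1. A has the fewest and is eliminated.
Round 3: E 4, B 3, D 2. D has the fewest and is eliminated.
Round 4: B 5, E 4. B has a majority.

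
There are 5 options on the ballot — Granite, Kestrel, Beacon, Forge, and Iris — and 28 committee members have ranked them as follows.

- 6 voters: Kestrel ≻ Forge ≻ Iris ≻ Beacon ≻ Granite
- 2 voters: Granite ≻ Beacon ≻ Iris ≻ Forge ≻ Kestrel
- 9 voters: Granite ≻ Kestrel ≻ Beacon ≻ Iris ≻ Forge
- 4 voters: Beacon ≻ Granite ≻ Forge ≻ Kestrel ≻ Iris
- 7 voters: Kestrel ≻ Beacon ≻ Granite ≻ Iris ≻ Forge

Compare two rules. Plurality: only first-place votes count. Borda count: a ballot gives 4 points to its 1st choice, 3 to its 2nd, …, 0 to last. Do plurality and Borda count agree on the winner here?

Plurality first-place counts: Granite 11, Kestrel 13, Beacon 4, Forge 0, Iris 0 → Kestrel.
Borda totals: Granite 70, Kestrel 83, Beacon 67, Forge 28, Iris 32 → Kestrel.
The two rules agree on Kestrel.

Yes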